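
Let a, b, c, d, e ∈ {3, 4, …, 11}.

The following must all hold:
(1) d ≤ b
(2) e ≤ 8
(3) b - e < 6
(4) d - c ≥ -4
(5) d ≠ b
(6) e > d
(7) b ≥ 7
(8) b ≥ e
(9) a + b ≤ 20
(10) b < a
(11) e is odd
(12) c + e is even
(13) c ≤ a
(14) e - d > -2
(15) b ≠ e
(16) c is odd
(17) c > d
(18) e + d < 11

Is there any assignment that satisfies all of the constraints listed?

Satisfiable

Take a = 9, b = 8, c = 7, d = 4, e = 5. Then constraint 3: b - e = 3; constraint 4: d - c = -3; constraint 9: a + b = 17, and every other listed constraint is also met.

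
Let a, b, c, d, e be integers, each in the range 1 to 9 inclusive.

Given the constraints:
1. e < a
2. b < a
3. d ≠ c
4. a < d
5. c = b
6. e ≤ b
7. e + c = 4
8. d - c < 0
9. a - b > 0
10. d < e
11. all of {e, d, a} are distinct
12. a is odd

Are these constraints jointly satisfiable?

Constraints 4, 6, 9, and 10 give b < a, a < d, d < e, e ≤ b. Chaining: b < a < d < e ≤ b, which forces b < b — impossible.

Unsatisfiable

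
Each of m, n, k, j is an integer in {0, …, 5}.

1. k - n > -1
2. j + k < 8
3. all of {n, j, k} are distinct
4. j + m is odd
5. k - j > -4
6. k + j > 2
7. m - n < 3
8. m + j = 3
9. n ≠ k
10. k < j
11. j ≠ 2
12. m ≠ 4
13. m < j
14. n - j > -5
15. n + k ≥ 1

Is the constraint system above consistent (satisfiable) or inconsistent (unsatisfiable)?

Satisfiable

Take m = 0, n = 0, k = 2, j = 3. Then constraint 1: k - n = 2; constraint 2: j + k = 5; constraint 5: k - j = -1, and every other listed constraint is also met.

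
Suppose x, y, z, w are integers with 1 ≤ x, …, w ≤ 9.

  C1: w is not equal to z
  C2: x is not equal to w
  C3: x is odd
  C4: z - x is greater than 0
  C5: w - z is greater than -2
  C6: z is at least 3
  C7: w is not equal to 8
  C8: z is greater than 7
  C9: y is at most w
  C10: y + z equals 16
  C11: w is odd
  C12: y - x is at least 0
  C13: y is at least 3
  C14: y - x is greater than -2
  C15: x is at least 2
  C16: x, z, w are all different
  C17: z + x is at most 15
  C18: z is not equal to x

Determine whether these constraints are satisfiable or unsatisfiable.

Satisfiable

Try x = 7, y = 8, z = 8, w = 9.
Check constraint 4: z - x = 1; constraint 5: w - z = 1. The remaining constraints are straightforward to verify.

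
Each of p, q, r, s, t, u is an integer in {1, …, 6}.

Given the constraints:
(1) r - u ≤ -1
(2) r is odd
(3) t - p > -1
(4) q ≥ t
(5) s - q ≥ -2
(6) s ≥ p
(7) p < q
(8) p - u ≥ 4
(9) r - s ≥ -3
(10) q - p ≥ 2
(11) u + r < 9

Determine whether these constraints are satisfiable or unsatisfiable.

Constraints 1, 5, 8, 9, and 10 give r − s ≥ -3, s − q ≥ -2, q − p ≥ 2, p − u ≥ 4, u − r ≥ 1.
Adding all 5 inequalities: the left sides telescope to 0, and the right sides sum to (-3) + (-2) + 2 + 4 + 1 = 2. So 0 ≥ 2, which is false.

Unsatisfiable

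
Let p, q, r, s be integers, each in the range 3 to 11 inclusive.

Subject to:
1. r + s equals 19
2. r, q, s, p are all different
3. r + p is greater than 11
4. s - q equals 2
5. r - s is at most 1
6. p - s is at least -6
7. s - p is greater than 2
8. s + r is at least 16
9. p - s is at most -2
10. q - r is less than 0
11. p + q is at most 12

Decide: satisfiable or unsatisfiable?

Satisfiable

Setting (p, q, r, s) = (4, 7, 10, 9) satisfies everything: constraint 1: r + s = 19; constraint 3: r + p = 14; constraint 4: s - q = 2, and the others follow.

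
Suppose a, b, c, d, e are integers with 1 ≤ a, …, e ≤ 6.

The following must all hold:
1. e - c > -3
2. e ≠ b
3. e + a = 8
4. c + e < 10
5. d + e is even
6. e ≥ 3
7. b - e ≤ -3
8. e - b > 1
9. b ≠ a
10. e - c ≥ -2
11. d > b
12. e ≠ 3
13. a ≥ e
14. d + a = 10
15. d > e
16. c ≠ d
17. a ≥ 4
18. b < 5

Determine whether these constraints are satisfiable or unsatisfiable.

Satisfiable

Setting (a, b, c, d, e) = (4, 1, 4, 6, 4) satisfies everything: constraint 1: e - c = 0; constraint 3: e + a = 8; constraint 4: c + e = 8, and the others follow.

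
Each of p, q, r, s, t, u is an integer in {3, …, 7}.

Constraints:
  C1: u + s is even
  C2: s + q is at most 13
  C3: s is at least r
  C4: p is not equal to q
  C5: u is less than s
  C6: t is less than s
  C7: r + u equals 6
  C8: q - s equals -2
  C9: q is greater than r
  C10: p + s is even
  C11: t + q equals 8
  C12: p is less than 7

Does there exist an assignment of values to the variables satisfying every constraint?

Try p = 3, q = 5, r = 3, s = 7, t = 3, u = 3.
Check constraint 2: s + q = 12; constraint 7: r + u = 6; constraint 8: q - s = -2. The remaining constraints are straightforward to verify.

Satisfiable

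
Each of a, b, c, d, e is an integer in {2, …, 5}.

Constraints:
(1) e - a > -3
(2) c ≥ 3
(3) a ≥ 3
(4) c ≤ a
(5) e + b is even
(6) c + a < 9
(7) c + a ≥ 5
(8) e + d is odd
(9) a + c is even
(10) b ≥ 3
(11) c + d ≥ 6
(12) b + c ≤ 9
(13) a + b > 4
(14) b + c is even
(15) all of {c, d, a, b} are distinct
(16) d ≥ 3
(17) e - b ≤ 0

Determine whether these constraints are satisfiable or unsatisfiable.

Unsatisfiable

Constraints 2, 3, 10, and 16 confine each of c, d, a, b to the 3 values {3, …, 5} (the domain already gives each ≤ 5).
Constraint 15 requires all 4 of them to be distinct, but only 3 values are available — impossible by the pigeonhole principle.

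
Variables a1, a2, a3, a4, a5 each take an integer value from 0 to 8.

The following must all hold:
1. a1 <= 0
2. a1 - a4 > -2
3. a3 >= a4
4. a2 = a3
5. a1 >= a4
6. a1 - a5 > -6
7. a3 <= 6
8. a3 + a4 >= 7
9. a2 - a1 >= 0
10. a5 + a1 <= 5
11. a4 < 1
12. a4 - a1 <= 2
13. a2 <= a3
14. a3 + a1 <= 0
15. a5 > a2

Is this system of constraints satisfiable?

From constraint 7: a3 ≤ 6. From constraints 1 and 5: a4 ≤ a1 ≤ 0. Hence a3 + a4 ≤ 6. But constraint 8 requires a3 + a4 ≥ 7, and 7 > 6. Contradiction.

Unsatisfiable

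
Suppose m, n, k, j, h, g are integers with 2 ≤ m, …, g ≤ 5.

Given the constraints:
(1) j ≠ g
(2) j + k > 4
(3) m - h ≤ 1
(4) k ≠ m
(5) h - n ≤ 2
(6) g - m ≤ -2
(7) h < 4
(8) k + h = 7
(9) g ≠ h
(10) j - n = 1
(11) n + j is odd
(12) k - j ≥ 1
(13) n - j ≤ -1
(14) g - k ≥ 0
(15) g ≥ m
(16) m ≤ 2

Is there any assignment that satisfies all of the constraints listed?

Constraints 3, 5, 6, 12, 13, and 14 give k − j ≥ 1, j − n ≥ 1, n − h ≥ -2, h − m ≥ -1, m − g ≥ 2, g − k ≥ 0.
Adding all 6 inequalities: the left sides telescope to 0, and the right sides sum to 1 + 1 + (-2) + (-1) + 2 + 0 = 1. So 0 ≥ 1, which is false.

Unsatisfiable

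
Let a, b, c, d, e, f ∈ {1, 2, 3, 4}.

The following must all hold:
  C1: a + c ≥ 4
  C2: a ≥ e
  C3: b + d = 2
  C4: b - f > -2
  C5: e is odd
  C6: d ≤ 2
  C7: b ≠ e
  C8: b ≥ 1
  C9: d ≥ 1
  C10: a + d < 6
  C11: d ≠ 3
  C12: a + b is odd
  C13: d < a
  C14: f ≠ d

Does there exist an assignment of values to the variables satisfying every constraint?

Satisfiable

Try a = 4, b = 1, c = 1, d = 1, e = 3, f = 2.
Check constraint 1: a + c = 5; constraint 3: b + d = 2. The remaining constraints are straightforward to verify.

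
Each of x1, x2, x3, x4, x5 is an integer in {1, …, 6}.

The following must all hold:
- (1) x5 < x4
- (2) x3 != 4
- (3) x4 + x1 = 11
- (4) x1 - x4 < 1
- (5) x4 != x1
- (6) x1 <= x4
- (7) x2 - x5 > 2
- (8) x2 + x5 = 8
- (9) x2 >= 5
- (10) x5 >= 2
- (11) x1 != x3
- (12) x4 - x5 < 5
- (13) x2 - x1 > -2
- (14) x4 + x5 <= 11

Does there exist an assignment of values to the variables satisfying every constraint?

Satisfiable

Setting (x1, x2, x3, x4, x5) = (5, 6, 2, 6, 2) satisfies everything: constraint 3: x4 + x1 = 11; constraint 4: x1 - x4 = -1, and the others follow.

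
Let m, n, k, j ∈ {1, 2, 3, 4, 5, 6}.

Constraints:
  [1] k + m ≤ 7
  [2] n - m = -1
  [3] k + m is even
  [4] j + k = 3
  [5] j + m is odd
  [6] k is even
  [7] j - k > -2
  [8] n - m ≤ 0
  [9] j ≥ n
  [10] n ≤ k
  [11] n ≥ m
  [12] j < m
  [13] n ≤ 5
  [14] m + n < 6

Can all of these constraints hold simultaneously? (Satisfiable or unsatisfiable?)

Unsatisfiable

Constraints 9, 11, and 12 give m ≤ n, n ≤ j, j < m. Chaining: m ≤ n ≤ j < m, which forces m < m — impossible.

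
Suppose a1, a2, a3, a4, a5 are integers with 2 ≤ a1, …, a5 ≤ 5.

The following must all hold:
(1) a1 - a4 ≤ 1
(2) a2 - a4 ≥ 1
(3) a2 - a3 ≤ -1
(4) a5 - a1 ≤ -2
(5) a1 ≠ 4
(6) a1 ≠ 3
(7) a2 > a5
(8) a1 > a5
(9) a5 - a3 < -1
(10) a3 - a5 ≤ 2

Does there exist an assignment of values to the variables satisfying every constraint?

Constraints 1, 2, 3, 4, and 10 give a5 − a3 ≥ -2, a3 − a2 ≥ 1, a2 − a4 ≥ 1, a4 − a1 ≥ -1, a1 − a5 ≥ 2.
Adding all 5 inequalities: the left sides telescope to 0, and the right sides sum to (-2) + 1 + 1 + (-1) + 2 = 1. So 0 ≥ 1, which is false.

Unsatisfiable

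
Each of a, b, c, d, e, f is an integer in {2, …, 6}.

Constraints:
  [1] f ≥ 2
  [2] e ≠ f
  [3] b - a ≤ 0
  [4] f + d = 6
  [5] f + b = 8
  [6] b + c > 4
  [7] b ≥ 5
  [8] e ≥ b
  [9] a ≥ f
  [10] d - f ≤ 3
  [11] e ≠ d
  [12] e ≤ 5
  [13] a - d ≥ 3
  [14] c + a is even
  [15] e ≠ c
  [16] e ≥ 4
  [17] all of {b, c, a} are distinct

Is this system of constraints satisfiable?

Satisfiable

Take a = 6, b = 5, c = 2, d = 3, e = 5, f = 3. Then constraint 3: b - a = -1; constraint 4: f + d = 6, and every other listed constraint is also met.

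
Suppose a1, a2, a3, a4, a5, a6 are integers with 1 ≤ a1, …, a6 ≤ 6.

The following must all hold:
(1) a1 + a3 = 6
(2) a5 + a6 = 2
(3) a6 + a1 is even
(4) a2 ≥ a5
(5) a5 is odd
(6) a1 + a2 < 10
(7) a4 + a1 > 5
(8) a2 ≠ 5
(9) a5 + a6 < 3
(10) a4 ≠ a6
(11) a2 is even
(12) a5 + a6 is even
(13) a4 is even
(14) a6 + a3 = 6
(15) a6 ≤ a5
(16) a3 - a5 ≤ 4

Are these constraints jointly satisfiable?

Take a1 = 1, a2 = 6, a3 = 5, a4 = 6, a5 = 1, a6 = 1. Then constraint 1: a1 + a3 = 6; constraint 2: a5 + a6 = 2; constraint 6: a1 + a2 = 7, and every other listed constraint is also met.

Satisfiable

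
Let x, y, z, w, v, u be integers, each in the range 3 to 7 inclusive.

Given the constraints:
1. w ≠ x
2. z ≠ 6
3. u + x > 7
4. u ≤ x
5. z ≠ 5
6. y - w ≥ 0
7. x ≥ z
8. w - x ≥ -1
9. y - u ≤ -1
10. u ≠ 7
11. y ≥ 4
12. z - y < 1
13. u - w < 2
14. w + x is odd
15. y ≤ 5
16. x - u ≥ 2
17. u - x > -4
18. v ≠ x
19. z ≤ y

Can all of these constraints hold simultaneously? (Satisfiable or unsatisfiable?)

Constraints 6, 8, 9, and 16 give x − u ≥ 2, u − y ≥ 1, y − w ≥ 0, w − x ≥ -1.
Adding all 4 inequalities: the left sides telescope to 0, and the right sides sum to 2 + 1 + 0 + (-1) = 2. So 0 ≥ 2, which is false.

Unsatisfiable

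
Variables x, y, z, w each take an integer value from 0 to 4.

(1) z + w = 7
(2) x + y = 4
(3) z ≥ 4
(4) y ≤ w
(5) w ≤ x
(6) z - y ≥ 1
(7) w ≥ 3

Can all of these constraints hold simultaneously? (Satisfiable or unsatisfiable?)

Satisfiable

Try x = 4, y = 0, z = 4, w = 3.
Check constraint 1: z + w = 7; constraint 2: x + y = 4. The remaining constraints are straightforward to verify.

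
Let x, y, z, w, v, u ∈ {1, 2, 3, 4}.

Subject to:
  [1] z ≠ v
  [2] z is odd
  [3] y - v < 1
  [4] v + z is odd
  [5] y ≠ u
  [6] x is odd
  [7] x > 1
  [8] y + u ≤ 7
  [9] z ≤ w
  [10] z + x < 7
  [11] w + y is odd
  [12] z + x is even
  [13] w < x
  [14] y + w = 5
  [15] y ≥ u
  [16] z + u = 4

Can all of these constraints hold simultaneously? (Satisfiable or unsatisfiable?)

Satisfiable

The assignment x = 3, y = 4, z = 1, w = 1, v = 4, u = 3 works:
  constraint 3 holds since y - v = 0.
  constraint 8 holds since y + u = 7.
The rest check out directly.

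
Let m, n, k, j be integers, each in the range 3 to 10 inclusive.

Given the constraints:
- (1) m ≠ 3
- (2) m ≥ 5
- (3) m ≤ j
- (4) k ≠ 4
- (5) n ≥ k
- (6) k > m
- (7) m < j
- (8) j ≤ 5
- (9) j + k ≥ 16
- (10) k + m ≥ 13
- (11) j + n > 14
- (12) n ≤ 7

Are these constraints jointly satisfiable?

From constraints 5 and 12: k ≤ n ≤ 7. From constraints 3 and 8: m ≤ j ≤ 5. Hence k + m ≤ 12. But constraint 10 requires k + m ≥ 13, and 13 > 12. Contradiction.

Unsatisfiable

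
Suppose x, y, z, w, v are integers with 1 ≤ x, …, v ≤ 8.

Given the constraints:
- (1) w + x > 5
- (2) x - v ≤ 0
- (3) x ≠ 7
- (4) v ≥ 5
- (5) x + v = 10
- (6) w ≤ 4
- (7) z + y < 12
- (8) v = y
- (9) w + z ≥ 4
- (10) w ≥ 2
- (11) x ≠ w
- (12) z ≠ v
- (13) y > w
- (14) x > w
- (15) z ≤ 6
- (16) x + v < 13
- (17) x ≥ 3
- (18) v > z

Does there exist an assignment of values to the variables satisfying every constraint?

Try x = 4, y = 6, z = 4, w = 3, v = 6.
Check constraint 1: w + x = 7; constraint 2: x - v = -2; constraint 5: x + v = 10. The remaining constraints are straightforward to verify.

Satisfiable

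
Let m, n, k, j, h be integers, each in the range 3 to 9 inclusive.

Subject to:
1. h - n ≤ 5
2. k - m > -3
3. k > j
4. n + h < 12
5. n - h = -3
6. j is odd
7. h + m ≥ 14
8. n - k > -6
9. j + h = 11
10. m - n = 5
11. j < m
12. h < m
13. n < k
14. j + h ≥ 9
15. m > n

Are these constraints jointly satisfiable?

Satisfiable

The assignment m = 8, n = 3, k = 8, j = 5, h = 6 works:
  constraint 1 holds since h - n = 3.
  constraint 2 holds since k - m = 0.
  constraint 4 holds since n + h = 9.
The rest check out directly.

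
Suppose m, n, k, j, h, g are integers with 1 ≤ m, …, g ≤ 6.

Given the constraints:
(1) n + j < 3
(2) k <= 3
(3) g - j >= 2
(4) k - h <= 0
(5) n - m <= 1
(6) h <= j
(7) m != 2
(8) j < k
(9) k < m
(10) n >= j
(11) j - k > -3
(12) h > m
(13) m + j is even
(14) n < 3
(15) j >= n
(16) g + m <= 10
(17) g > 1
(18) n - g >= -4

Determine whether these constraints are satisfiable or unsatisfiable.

Constraints 6, 8, 9, and 12 give m < h, h ≤ j, j < k, k < m. Chaining: m < h ≤ j < k < m, which forces m < m — impossible.

Unsatisfiable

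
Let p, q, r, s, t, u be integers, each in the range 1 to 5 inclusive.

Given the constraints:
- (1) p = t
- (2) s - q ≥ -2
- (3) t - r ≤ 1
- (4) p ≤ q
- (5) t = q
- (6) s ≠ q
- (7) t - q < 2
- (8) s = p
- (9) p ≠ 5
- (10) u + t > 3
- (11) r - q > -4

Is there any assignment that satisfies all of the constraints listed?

Unsatisfiable

From constraints 1, 5, and 8, s = p = t = q, so s = q. But constraint 6 says s ≠ q. Contradiction.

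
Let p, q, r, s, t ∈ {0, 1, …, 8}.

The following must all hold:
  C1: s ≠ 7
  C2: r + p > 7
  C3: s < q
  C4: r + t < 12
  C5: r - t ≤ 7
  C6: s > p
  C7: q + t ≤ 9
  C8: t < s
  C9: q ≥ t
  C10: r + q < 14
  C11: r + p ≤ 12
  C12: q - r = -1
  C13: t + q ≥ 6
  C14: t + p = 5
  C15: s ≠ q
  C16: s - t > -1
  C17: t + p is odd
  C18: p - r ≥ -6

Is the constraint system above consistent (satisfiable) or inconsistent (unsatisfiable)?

Satisfiable

Try p = 2, q = 6, r = 7, s = 4, t = 3.
Check constraint 2: r + p = 9; constraint 4: r + t = 10. The remaining constraints are straightforward to verify.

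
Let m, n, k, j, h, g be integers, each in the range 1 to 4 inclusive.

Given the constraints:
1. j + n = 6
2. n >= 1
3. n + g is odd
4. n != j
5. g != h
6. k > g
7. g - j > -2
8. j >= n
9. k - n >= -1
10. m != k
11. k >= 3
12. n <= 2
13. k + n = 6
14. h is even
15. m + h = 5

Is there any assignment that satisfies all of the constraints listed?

Setting (m, n, k, j, h, g) = (1, 2, 4, 4, 4, 3) satisfies everything: constraint 1: j + n = 6; constraint 7: g - j = -1; constraint 9: k - n = 2, and the others follow.

Satisfiable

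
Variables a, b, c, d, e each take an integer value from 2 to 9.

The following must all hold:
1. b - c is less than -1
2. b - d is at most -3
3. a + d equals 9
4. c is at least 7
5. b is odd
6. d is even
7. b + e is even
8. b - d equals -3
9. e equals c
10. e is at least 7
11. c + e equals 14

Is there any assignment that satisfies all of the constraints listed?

Satisfiable

Setting (a, b, c, d, e) = (3, 3, 7, 6, 7) satisfies everything: constraint 1: b - c = -4; constraint 2: b - d = -3; constraint 3: a + d = 9, and the others follow.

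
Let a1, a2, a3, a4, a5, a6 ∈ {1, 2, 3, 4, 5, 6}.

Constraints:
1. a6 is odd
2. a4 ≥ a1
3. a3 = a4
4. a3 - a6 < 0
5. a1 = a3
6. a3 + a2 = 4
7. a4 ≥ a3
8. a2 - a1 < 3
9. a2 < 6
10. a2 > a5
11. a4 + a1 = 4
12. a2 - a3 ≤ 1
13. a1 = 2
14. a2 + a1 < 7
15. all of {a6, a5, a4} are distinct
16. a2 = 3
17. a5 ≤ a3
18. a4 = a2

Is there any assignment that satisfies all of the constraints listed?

Unsatisfiable

Constraint 13 fixes a1 = 2 and constraint 16 fixes a2 = 3. Constraints 3, 5, and 18 give a1 = a3 = a4 = a2, so a1 = a2. But 2 ≠ 3 — contradiction.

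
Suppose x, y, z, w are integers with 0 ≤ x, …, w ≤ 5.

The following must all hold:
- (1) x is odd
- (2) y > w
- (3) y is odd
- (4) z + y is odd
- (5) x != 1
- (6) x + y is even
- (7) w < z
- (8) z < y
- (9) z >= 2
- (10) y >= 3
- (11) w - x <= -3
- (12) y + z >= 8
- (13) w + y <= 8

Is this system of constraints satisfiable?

Satisfiable

The assignment x = 3, y = 5, z = 4, w = 0 works:
  constraint 11 holds since w - x = -3.
  constraint 12 holds since y + z = 9.
The rest check out directly.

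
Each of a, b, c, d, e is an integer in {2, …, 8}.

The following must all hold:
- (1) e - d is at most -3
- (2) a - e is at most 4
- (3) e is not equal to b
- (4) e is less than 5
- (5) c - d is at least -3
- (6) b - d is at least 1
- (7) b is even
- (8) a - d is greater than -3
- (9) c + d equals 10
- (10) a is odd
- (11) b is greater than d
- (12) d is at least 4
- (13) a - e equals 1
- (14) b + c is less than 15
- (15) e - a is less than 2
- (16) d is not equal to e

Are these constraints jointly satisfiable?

Satisfiable

One satisfying assignment is a = 3, b = 8, c = 5, d = 5, e = 2.
For the less obvious constraints — constraint 1: e - d = -3; constraint 2: a - e = 1; constraint 5: c - d = 0 — and the others hold by inspection.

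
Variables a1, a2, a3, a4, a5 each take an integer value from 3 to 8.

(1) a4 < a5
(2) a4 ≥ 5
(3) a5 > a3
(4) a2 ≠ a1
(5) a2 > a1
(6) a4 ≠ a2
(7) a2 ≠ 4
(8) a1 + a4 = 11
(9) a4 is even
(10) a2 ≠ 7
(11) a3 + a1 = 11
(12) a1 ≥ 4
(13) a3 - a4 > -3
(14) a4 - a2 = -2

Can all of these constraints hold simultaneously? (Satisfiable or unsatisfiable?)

Satisfiable

Setting (a1, a2, a3, a4, a5) = (5, 8, 6, 6, 7) satisfies everything: constraint 8: a1 + a4 = 11; constraint 11: a3 + a1 = 11, and the others follow.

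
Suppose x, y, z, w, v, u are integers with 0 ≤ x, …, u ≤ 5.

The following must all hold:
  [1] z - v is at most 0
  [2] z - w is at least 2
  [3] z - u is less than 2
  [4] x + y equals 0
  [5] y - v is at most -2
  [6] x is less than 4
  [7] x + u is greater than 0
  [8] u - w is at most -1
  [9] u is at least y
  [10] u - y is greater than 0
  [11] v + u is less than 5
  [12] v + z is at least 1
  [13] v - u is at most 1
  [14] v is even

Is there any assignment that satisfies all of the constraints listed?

Constraints 1, 2, 8, and 13 give w − u ≥ 1, u − v ≥ -1, v − z ≥ 0, z − w ≥ 2.
Adding all 4 inequalities: the left sides telescope to 0, and the right sides sum to 1 + (-1) + 0 + 2 = 2. So 0 ≥ 2, which is false.

Unsatisfiable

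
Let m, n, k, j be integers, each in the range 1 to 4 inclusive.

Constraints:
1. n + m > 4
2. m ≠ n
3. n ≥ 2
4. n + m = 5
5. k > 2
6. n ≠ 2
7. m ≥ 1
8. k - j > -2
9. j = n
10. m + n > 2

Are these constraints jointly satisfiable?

Satisfiable

The assignment m = 2, n = 3, k = 3, j = 3 works:
  constraint 1 holds since n + m = 5.
  constraint 4 holds since n + m = 5.
The rest check out directly.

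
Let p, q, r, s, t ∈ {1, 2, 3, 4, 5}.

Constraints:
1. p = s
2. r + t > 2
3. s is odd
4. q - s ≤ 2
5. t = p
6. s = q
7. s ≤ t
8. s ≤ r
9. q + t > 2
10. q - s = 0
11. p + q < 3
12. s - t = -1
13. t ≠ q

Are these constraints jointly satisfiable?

Unsatisfiable

From constraints 1, 5, and 6, t = p = s = q, so t = q. But constraint 13 says t ≠ q. Contradiction.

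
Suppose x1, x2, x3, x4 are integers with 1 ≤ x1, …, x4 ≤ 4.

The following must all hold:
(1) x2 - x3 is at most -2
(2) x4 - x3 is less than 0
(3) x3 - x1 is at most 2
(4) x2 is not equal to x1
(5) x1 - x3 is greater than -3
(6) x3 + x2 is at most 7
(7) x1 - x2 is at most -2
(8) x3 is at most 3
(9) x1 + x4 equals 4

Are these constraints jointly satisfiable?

Unsatisfiable

Constraints 1, 3, and 7 give x1 − x3 ≥ -2, x3 − x2 ≥ 2, x2 − x1 ≥ 2.
Adding all 3 inequalities: the left sides telescope to 0, and the right sides sum to (-2) + 2 + 2 = 2. So 0 ≥ 2, which is false.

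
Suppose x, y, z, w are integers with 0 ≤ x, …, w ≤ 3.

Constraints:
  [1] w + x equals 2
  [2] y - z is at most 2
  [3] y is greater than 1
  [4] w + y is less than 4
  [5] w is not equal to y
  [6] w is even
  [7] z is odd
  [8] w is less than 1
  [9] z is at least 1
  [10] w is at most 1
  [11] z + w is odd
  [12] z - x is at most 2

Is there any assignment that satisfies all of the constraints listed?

Try x = 2, y = 2, z = 3, w = 0.
Check constraint 1: w + x = 2; constraint 2: y - z = -1; constraint 4: w + y = 2. The remaining constraints are straightforward to verify.

Satisfiable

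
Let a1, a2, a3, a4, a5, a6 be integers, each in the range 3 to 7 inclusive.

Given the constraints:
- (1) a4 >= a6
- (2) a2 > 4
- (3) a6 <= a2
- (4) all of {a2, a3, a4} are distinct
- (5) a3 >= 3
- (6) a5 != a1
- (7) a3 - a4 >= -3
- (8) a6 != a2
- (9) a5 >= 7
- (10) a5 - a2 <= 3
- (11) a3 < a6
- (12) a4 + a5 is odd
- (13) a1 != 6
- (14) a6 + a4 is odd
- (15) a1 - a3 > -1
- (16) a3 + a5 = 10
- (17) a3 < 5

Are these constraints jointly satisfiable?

Take a1 = 4, a2 = 7, a3 = 3, a4 = 6, a5 = 7, a6 = 5. Then constraint 7: a3 - a4 = -3; constraint 10: a5 - a2 = 0; constraint 15: a1 - a3 = 1, and every other listed constraint is also met.

Satisfiable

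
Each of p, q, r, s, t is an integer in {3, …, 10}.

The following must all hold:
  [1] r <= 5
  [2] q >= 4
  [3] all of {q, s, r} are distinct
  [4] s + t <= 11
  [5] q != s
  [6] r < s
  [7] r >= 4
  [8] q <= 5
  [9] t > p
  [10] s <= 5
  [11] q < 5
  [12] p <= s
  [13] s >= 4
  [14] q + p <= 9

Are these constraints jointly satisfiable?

Unsatisfiable

Constraints 1, 2, 7, 8, 10, and 13 confine each of q, s, r to the 2 values {4, 5}.
Constraint 3 requires all 3 of them to be distinct, but only 2 values are available — impossible by the pigeonhole principle.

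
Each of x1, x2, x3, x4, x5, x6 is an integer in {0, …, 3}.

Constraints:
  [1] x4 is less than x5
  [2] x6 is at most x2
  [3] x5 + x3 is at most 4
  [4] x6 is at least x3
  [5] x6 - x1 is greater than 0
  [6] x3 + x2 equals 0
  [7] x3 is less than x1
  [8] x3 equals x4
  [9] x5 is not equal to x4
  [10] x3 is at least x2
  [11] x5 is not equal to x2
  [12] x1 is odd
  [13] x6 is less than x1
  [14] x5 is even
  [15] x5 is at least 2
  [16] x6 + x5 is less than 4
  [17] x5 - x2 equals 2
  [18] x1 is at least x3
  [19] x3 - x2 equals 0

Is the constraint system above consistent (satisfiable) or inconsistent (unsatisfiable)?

Constraints 2, 5, 7, and 10 give x2 ≤ x3, x3 < x1, x1 < x6, x6 ≤ x2. Chaining: x2 ≤ x3 < x1 < x6 ≤ x2, which forces x2 < x2 — impossible.

Unsatisfiable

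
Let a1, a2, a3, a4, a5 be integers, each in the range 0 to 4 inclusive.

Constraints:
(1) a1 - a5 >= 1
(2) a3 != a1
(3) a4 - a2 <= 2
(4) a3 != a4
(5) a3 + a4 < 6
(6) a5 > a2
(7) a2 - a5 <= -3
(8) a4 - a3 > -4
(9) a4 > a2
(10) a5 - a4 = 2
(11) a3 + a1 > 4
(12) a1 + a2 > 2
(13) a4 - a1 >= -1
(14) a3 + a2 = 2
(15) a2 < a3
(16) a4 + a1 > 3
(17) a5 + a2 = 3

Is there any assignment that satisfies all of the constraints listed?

Unsatisfiable

Constraints 1, 3, 7, and 13 give a1 − a5 ≥ 1, a5 − a2 ≥ 3, a2 − a4 ≥ -2, a4 − a1 ≥ -1.
Adding all 4 inequalities: the left sides telescope to 0, and the right sides sum to 1 + 3 + (-2) + (-1) = 1. So 0 ≥ 1, which is false.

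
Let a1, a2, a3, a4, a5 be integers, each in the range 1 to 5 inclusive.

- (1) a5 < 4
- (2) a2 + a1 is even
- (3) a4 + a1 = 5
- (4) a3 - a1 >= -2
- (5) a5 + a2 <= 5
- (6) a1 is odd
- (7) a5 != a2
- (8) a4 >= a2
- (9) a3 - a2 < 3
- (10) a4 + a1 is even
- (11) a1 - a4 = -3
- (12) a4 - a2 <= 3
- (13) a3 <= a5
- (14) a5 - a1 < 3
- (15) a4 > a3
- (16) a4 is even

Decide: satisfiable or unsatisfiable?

Unsatisfiable

Constraint 16 makes a4 even and constraint 6 makes a1 odd, so a4 + a1 must be odd. Constraint 10 says a4 + a1 is even — contradiction.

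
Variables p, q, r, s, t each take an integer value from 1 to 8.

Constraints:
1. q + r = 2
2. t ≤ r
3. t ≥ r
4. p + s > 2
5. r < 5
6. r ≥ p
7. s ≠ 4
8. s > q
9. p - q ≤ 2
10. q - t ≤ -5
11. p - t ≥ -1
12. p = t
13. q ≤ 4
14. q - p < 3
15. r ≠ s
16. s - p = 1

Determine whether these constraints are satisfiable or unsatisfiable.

Unsatisfiable

Constraints 9, 10, and 11 give p − t ≥ -1, t − q ≥ 5, q − p ≥ -2.
Adding all 3 inequalities: the left sides telescope to 0, and the right sides sum to (-1) + 5 + (-2) = 2. So 0 ≥ 2, which is false.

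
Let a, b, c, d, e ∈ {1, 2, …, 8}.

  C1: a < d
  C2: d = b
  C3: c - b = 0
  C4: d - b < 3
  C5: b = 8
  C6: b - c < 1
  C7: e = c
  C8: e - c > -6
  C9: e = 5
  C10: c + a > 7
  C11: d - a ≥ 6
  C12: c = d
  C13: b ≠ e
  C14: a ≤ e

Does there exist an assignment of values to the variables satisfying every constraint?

Unsatisfiable

Constraint 9 fixes e = 5 and constraint 5 fixes b = 8. Constraints 2, 7, and 12 give e = c = d = b, so e = b. But 5 ≠ 8 — contradiction.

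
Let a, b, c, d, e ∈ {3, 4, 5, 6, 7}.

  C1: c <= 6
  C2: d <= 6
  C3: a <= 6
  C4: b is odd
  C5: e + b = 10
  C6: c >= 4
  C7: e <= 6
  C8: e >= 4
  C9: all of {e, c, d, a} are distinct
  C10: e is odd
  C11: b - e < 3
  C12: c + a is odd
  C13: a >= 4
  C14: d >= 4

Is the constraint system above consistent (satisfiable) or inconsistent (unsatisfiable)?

Constraints 1, 2, 3, 6, 7, 8, 13, and 14 confine each of e, c, d, a to the 3 values {4, …, 6}.
Constraint 9 requires all 4 of them to be distinct, but only 3 values are available — impossible by the pigeonhole principle.

Unsatisfiable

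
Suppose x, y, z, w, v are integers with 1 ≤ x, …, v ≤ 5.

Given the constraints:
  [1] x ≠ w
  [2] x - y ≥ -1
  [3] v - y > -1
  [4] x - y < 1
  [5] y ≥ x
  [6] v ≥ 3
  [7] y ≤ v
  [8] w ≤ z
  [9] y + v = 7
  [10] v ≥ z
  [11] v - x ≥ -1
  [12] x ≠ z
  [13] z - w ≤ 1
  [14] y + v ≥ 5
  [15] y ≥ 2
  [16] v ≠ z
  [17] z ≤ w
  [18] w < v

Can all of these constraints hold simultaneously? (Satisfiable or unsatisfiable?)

Try x = 2, y = 3, z = 3, w = 3, v = 4.
Check constraint 2: x - y = -1; constraint 3: v - y = 1. The remaining constraints are straightforward to verify.

Satisfiable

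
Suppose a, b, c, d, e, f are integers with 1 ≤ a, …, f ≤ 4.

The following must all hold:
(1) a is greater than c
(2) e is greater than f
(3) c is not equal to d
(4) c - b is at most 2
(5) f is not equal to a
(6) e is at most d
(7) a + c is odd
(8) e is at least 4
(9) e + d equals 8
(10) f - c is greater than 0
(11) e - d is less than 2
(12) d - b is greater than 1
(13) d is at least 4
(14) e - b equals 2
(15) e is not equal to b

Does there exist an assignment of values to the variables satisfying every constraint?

One satisfying assignment is a = 4, b = 2, c = 1, d = 4, e = 4, f = 2.
For the less obvious constraints — constraint 4: c - b = -1; constraint 9: e + d = 8; constraint 10: f - c = 1 — and the others hold by inspection.

Satisfiable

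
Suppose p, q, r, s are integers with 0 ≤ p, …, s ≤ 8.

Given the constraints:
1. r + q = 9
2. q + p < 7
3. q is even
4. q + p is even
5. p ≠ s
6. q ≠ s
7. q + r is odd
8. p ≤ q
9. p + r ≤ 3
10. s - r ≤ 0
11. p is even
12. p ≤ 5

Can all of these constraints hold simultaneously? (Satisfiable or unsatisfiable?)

Take p = 0, q = 6, r = 3, s = 3. Then constraint 1: r + q = 9; constraint 2: q + p = 6; constraint 9: p + r = 3, and every other listed constraint is also met.

Satisfiable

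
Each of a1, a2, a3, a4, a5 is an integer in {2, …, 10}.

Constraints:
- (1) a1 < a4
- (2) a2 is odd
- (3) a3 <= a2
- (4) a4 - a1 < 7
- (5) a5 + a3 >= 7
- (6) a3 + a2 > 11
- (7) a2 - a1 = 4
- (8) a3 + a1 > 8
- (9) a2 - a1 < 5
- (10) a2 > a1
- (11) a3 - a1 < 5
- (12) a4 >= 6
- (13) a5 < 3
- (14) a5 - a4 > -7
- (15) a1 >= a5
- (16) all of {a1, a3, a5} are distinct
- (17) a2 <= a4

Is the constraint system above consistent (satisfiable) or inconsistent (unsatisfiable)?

Take a1 = 3, a2 = 7, a3 = 6, a4 = 7, a5 = 2. Then constraint 4: a4 - a1 = 4; constraint 5: a5 + a3 = 8; constraint 6: a3 + a2 = 13, and every other listed constraint is also met.

Satisfiable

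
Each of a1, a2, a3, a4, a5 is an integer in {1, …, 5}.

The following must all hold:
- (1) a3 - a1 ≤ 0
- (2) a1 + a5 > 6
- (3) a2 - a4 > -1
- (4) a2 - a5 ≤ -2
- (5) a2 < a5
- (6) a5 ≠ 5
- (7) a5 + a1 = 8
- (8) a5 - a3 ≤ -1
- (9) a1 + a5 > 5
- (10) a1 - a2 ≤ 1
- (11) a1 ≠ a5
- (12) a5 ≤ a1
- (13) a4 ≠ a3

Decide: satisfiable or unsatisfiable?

Unsatisfiable

Constraints 1, 4, 8, and 10 give a3 − a5 ≥ 1, a5 − a2 ≥ 2, a2 − a1 ≥ -1, a1 − a3 ≥ 0.
Adding all 4 inequalities: the left sides telescope to 0, and the right sides sum to 1 + 2 + (-1) + 0 = 2. So 0 ≥ 2, which is false.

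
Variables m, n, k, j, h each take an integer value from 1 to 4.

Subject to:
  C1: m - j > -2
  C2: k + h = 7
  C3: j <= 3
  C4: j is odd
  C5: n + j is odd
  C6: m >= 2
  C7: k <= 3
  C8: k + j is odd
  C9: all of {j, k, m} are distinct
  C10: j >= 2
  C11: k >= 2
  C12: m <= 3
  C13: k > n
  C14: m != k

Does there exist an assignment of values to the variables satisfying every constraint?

Constraints 3, 6, 7, 10, 11, and 12 confine each of j, k, m to the 2 values {2, 3}.
Constraint 9 requires all 3 of them to be distinct, but only 2 values are available — impossible by the pigeonhole principle.

Unsatisfiable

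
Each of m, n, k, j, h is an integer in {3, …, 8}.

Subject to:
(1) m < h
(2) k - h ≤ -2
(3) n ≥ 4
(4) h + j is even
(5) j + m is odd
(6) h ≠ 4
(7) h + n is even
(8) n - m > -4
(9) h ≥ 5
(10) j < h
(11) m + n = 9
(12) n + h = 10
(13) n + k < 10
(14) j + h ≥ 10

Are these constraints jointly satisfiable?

Satisfiable

The assignment m = 5, n = 4, k = 4, j = 4, h = 6 works:
  constraint 2 holds since k - h = -2.
  constraint 8 holds since n - m = -1.
The rest check out directly.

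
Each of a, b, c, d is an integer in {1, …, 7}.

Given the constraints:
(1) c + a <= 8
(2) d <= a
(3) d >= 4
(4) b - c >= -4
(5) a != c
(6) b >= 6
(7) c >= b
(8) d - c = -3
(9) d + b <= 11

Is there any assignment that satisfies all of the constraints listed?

From constraints 6 and 7: c ≥ b ≥ 6. From constraints 2 and 3: a ≥ d ≥ 4. Hence c + a ≥ 10. But constraint 1 requires c + a ≤ 8, and 8 < 10. Contradiction.

Unsatisfiable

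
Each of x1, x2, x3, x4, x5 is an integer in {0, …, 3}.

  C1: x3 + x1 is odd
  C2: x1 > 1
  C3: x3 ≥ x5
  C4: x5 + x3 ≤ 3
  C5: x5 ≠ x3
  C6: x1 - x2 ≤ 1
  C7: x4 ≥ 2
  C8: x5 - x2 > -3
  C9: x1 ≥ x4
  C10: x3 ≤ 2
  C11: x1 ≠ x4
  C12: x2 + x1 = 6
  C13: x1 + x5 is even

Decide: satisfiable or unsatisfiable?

Setting (x1, x2, x3, x4, x5) = (3, 3, 2, 2, 1) satisfies everything: constraint 4: x5 + x3 = 3; constraint 6: x1 - x2 = 0, and the others follow.

Satisfiable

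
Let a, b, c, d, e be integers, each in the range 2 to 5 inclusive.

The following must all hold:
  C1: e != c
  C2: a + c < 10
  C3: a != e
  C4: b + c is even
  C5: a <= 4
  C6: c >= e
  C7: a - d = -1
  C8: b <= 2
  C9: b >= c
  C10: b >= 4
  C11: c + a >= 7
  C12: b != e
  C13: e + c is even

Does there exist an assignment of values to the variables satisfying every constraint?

From constraints 8 and 9: c ≤ b ≤ 2. From constraint 5: a ≤ 4. Hence c + a ≤ 6. But constraint 11 requires c + a ≥ 7, and 7 > 6. Contradiction.

Unsatisfiable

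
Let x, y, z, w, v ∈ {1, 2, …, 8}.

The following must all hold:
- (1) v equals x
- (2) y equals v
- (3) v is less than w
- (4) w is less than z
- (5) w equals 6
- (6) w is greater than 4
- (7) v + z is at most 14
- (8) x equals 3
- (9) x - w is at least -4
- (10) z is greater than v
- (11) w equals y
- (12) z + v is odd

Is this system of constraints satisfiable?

Constraint 5 fixes w = 6 and constraint 8 fixes x = 3. Constraints 1, 2, and 11 give w = y = v = x, so w = x. But 6 ≠ 3 — contradiction.

Unsatisfiable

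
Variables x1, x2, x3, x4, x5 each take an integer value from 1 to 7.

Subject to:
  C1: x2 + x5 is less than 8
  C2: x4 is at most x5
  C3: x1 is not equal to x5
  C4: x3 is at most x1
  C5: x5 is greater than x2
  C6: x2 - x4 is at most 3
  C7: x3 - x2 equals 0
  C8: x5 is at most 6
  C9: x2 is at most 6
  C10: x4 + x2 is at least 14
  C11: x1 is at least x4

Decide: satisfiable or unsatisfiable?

Unsatisfiable

From constraints 2 and 8: x4 ≤ x5 ≤ 6. From constraint 9: x2 ≤ 6. Hence x4 + x2 ≤ 12. But constraint 10 requires x4 + x2 ≥ 14, and 14 > 12. Contradiction.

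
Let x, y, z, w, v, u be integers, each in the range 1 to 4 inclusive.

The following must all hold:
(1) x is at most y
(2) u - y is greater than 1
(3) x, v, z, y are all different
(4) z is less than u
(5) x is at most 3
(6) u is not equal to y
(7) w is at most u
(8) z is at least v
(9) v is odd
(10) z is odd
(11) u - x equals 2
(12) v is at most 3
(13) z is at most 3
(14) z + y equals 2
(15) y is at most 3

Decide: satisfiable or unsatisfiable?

Constraints 5, 12, 13, and 15 confine each of x, v, z, y to the 3 values {1, …, 3} (the domain already gives each ≥ 1).
Constraint 3 requires all 4 of them to be distinct, but only 3 values are available — impossible by the pigeonhole principle.

Unsatisfiable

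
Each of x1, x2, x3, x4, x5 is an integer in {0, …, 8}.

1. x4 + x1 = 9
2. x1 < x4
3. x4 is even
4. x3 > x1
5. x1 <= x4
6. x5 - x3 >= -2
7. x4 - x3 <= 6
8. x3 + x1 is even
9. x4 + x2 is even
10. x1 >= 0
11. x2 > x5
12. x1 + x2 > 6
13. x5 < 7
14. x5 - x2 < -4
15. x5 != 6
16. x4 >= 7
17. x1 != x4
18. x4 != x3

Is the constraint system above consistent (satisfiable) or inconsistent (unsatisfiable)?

Try x1 = 1, x2 = 8, x3 = 3, x4 = 8, x5 = 2.
Check constraint 1: x4 + x1 = 9; constraint 6: x5 - x3 = -1. The remaining constraints are straightforward to verify.

Satisfiable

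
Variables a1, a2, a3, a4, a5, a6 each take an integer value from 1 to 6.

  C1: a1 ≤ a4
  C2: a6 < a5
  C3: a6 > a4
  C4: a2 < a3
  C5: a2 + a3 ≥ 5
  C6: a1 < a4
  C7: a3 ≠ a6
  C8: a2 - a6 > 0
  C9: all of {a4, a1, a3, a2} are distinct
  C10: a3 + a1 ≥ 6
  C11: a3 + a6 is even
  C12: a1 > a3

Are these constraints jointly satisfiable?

Unsatisfiable

Constraints 3, 4, 6, 8, and 12 give a2 < a3, a3 < a1, a1 < a4, a4 < a6, a6 < a2. Chaining: a2 < a3 < a1 < a4 < a6 < a2, which forces a2 < a2 — impossible.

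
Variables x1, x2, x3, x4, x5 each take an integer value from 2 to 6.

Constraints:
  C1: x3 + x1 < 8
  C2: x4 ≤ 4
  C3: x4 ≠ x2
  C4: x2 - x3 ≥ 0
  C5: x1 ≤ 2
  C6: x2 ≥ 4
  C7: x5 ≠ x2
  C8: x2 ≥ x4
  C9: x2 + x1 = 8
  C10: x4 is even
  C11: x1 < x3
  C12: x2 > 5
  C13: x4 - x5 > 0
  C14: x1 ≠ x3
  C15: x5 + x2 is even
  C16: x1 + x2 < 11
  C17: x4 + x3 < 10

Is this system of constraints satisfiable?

The assignment x1 = 2, x2 = 6, x3 = 5, x4 = 4, x5 = 2 works:
  constraint 1 holds since x3 + x1 = 7.
  constraint 4 holds since x2 - x3 = 1.
  constraint 9 holds since x2 + x1 = 8.
The rest check out directly.

Satisfiable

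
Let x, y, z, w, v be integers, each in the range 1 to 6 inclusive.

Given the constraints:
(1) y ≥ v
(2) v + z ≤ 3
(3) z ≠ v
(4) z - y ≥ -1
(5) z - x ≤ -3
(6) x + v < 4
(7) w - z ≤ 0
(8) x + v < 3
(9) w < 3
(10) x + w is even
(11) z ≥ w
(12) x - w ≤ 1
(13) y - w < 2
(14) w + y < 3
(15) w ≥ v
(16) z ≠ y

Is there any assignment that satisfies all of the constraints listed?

Constraints 5, 7, and 12 give w − x ≥ -1, x − z ≥ 3, z − w ≥ 0.
Adding all 3 inequalities: the left sides telescope to 0, and the right sides sum to (-1) + 3 + 0 = 2. So 0 ≥ 2, which is false.

Unsatisfiable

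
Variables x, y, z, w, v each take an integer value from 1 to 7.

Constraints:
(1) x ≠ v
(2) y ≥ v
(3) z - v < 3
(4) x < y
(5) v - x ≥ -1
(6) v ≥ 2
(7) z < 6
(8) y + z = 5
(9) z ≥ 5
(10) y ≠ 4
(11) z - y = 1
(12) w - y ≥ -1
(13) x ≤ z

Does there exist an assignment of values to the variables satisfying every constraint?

From constraints 2 and 6: y ≥ v ≥ 2. From constraint 9: z ≥ 5. Hence y + z ≥ 7. But constraint 8 requires y + z = 5, and 5 < 7. Contradiction.

Unsatisfiable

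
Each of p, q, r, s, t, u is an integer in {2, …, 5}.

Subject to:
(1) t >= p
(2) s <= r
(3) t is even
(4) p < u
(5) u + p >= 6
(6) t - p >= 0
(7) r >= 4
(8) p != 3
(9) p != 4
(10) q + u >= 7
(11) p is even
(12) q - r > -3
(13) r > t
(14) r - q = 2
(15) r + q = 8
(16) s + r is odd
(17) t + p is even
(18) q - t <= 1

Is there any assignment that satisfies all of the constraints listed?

Satisfiable

Take p = 2, q = 3, r = 5, s = 4, t = 4, u = 4. Then constraint 5: u + p = 6; constraint 6: t - p = 2; constraint 10: q + u = 7, and every other listed constraint is also met.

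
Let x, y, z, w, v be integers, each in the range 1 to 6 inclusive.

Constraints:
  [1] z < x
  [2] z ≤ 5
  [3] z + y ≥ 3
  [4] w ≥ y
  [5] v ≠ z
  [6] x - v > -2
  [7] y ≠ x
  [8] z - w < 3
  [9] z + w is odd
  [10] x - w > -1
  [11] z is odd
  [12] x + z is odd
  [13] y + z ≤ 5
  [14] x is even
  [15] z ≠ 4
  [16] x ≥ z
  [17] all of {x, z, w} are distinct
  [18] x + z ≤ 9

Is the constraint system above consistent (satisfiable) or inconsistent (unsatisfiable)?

Take x = 4, y = 2, z = 3, w = 2, v = 4. Then constraint 3: z + y = 5; constraint 6: x - v = 0; constraint 8: z - w = 1, and every other listed constraint is also met.

Satisfiable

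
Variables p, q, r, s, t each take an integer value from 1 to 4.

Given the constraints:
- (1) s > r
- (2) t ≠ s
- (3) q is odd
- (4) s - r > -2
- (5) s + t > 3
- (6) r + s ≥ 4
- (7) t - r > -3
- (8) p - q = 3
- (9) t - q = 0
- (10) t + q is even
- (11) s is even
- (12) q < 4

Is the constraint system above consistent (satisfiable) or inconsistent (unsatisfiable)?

Try p = 4, q = 1, r = 3, s = 4, t = 1.
Check constraint 4: s - r = 1; constraint 5: s + t = 5. The remaining constraints are straightforward to verify.

Satisfiable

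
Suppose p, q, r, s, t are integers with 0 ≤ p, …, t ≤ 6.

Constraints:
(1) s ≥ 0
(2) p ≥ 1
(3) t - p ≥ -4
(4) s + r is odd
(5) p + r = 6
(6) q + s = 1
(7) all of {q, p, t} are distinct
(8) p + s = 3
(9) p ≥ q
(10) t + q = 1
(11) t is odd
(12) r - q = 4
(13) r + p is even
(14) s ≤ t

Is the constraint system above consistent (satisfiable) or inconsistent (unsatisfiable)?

Satisfiable

One satisfying assignment is p = 2, q = 0, r = 4, s = 1, t = 1.
For the less obvious constraints — constraint 3: t - p = -1; constraint 5: p + r = 6 — and the others hold by inspection.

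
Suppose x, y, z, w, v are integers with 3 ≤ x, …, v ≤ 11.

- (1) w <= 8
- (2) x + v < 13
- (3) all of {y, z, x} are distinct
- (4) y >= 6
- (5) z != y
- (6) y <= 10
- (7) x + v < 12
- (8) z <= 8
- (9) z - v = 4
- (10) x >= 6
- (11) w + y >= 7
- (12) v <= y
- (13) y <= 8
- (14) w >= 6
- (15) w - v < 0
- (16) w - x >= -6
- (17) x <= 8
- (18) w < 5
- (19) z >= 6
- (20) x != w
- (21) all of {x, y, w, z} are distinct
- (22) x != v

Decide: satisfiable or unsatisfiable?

Constraints 1, 4, 8, 10, 13, 14, 17, and 19 confine each of x, y, w, z to the 3 values {6, …, 8}.
Constraint 21 requires all 4 of them to be distinct, but only 3 values are available — impossible by the pigeonhole principle.

Unsatisfiable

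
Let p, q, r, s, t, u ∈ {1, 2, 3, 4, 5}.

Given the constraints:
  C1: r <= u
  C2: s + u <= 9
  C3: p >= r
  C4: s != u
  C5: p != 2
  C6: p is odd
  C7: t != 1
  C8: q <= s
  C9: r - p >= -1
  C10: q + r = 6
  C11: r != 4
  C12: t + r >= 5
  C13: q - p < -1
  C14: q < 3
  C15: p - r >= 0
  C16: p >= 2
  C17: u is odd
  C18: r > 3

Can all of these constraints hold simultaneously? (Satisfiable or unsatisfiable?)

The assignment p = 5, q = 1, r = 5, s = 2, t = 3, u = 5 works:
  constraint 2 holds since s + u = 7.
  constraint 9 holds since r - p = 0.
The rest check out directly.

Satisfiable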